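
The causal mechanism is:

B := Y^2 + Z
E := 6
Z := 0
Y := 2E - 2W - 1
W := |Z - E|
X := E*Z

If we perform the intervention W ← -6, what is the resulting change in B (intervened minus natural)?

528

The intervention breaks the incoming arrows to W: W := |Z - E| no longer applies, and W = -6.
Y = 2E - 2W - 1  [with E=6, W=-6]  = 23
B = Y^2 + Z  [with Y=23, Z=0]  = 529
Without intervention: W = |Z - E|  [with Z=0, E=6]  = 6; Y = 2E - 2W - 1  [with E=6, W=6]  = -1; B = Y^2 + Z  [with Y=-1, Z=0]  = 1.
Change = 529 − 1 = 528.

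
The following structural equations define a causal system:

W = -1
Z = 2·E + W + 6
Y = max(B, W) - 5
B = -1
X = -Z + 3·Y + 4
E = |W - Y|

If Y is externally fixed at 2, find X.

The intervention breaks the incoming arrows to Y: Y = max(B, W) - 5 no longer applies, and Y = 2.
E = |W - Y|  [with W=-1, Y=2]  = 3
Z = 2·E + W + 6  [with E=3, W=-1]  = 11
X = -Z + 3·Y + 4  [with Z=11, Y=2]  = -1

-1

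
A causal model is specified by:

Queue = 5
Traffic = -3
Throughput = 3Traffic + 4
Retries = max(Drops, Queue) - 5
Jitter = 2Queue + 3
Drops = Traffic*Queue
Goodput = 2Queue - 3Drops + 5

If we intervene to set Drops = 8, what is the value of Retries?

The intervention breaks the incoming arrows to Drops: Drops = Traffic*Queue no longer applies, and Drops = 8.
Retries = max(Drops, Queue) - 5  [with Drops=8, Queue=5]  = 3

3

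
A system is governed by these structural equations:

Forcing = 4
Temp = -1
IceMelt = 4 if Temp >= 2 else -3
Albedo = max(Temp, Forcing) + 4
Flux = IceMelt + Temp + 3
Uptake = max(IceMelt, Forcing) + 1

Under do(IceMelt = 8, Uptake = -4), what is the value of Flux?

10

The joint intervention fixes IceMelt = 8, Uptake = -4, removing each variable's own equation.
Flux = IceMelt + Temp + 3  [with IceMelt=8, Temp=-1]  = 10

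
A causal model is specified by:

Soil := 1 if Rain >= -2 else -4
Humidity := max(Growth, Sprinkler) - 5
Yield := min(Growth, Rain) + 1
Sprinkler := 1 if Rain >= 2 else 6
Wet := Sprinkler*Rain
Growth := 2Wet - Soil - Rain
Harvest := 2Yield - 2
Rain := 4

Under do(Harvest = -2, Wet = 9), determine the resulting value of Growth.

13

Setting Harvest = -2, Wet = 9 by intervention discards those variables' equations.
Soil = 1 if Rain >= -2 else -4  [with Rain=4]  = 1
Growth = 2Wet - Soil - Rain  [with Wet=9, Soil=1, Rain=4]  = 13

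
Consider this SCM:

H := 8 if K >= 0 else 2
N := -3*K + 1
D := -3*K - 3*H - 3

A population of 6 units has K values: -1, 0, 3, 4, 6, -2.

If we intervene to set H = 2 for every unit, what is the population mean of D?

Under do(H=2), H's equation is replaced by H=2 for every unit. Per-unit D: -6, -9, -18, -21, -27, -3. Mean = -14.

-14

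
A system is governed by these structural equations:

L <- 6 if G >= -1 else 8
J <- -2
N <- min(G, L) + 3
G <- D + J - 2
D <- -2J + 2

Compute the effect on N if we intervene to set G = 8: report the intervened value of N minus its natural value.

do(G=8) replaces the equation G <- D + J - 2 with the constant G = 8.
L = 6 if G >= -1 else 8  [with G=8]  = 6
N = min(G, L) + 3  [with G=8, L=6]  = 9
Without intervention: D = -2J + 2  [with J=-2]  = 6; G = D + J - 2  [with D=6, J=-2]  = 2; L = 6 if G >= -1 else 8  [with G=2]  = 6; N = min(G, L) + 3  [with G=2, L=6]  = 5.
Change = 9 − 5 = 4.

4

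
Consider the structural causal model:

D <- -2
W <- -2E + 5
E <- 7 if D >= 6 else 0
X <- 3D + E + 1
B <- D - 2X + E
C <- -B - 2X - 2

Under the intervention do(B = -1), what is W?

5

The intervention breaks the incoming arrows to B: B <- D - 2X + E no longer applies, and B = -1.
Since W is not a descendant of the intervened variable, it is unaffected.
E = 7 if D >= 6 else 0  [with D=-2]  = 0
W = -2E + 5  [with E=0]  = 5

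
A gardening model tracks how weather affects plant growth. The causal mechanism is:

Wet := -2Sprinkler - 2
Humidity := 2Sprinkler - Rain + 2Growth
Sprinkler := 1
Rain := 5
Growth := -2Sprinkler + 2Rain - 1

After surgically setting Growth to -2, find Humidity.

Intervening sets Growth = -2 and removes its equation (Growth := -2Sprinkler + 2Rain - 1).
Humidity = 2Sprinkler - Rain + 2Growth  [with Sprinkler=1, Rain=5, Growth=-2]  = -7

-7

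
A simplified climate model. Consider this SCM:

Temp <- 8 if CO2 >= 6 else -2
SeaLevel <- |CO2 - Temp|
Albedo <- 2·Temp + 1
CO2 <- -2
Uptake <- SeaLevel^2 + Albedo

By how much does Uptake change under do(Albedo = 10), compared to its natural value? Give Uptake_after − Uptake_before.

13

do(Albedo=10) replaces the equation Albedo <- 2·Temp + 1 with the constant Albedo = 10.
Temp = 8 if CO2 >= 6 else -2  [with CO2=-2]  = -2
SeaLevel = |CO2 - Temp|  [with CO2=-2, Temp=-2]  = 0
Uptake = SeaLevel^2 + Albedo  [with SeaLevel=0, Albedo=10]  = 10
Without intervention: Temp = 8 if CO2 >= 6 else -2  [with CO2=-2]  = -2; Albedo = 2·Temp + 1  [with Temp=-2]  = -3; SeaLevel = |CO2 - Temp|  [with CO2=-2, Temp=-2]  = 0; Uptake = SeaLevel^2 + Albedo  [with SeaLevel=0, Albedo=-3]  = -3.
Change = 10 − (-3) = 13.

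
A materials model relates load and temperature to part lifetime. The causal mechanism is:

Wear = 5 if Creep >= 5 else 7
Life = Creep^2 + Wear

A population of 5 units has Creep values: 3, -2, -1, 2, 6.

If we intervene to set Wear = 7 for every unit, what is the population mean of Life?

do(Wear=7) breaks Wear's dependence on Creep. With Wear=7 fixed, Life across the units is 16, 11, 8, 11, 43, mean 17.8.

17.8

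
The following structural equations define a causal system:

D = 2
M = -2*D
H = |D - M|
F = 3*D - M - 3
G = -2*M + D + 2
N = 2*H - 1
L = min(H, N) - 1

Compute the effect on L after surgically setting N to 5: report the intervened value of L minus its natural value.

-1

Intervening sets N = 5 and removes its equation (N = 2*H - 1).
M = -2*D  [with D=2]  = -4
H = |D - M|  [with D=2, M=-4]  = 6
L = min(H, N) - 1  [with H=6, N=5]  = 4
Without intervention: M = -2*D  [with D=2]  = -4; H = |D - M|  [with D=2, M=-4]  = 6; N = 2*H - 1  [with H=6]  = 11; L = min(H, N) - 1  [with H=6, N=11]  = 5.
Change = 4 − 5 = -1.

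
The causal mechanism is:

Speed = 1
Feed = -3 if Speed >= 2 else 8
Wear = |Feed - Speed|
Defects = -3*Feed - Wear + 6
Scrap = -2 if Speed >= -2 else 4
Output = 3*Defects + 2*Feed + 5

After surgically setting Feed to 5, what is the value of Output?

Under do(Feed=5), the mechanism Feed = -3 if Speed >= 2 else 8 is discarded; Feed is fixed at 5.
Wear = |Feed - Speed|  [with Feed=5, Speed=1]  = 4
Defects = -3*Feed - Wear + 6  [with Feed=5, Wear=4]  = -13
Output = 3*Defects + 2*Feed + 5  [with Defects=-13, Feed=5]  = -24

-24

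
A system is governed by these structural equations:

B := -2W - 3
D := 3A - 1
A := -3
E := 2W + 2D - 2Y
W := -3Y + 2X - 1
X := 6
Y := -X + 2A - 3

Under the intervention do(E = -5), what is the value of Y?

-15

do(E=-5) replaces the equation E := 2W + 2D - 2Y with the constant E = -5.
No directed path runs from E to Y, so Y keeps its natural value.
Y = -X + 2A - 3  [with X=6, A=-3]  = -15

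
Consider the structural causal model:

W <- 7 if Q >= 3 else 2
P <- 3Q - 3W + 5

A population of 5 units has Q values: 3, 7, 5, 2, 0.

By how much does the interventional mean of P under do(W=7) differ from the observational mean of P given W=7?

-4.8

The intervention sets W=7 in all 5 units regardless of Q. Recomputing P per unit gives -7, 5, -1, -10, -16; average -5.8.
Conditioning on W=7 selects the 3 unit(s) with Q ∈ {3, 7, 5}. Their P values: -7, 5, -1. Mean = -1.
Difference = -5.8 − (-1) = -4.8.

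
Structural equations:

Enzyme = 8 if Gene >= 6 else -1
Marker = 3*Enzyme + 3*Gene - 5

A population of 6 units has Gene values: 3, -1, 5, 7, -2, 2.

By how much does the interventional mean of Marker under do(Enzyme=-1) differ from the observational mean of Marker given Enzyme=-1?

2.8

Under do(Enzyme=-1), Enzyme's equation is replaced by Enzyme=-1 for every unit. Per-unit Marker: 1, -11, 7, 13, -14, -2. Mean = -1.
Observing Enzyme=-1 restricts to units where Enzyme's equation naturally yields -1: Gene ∈ {3, -1, 5, -2, 2}. In that subpopulation Marker = 1, -11, 7, -14, -2, mean -3.8.
Difference = -1 − (-3.8) = 2.8.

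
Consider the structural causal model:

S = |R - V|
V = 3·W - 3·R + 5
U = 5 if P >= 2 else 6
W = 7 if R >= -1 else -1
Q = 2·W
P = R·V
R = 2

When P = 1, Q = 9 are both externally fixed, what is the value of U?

6

The joint intervention fixes P = 1, Q = 9, removing each variable's own equation.
U = 5 if P >= 2 else 6  [with P=1]  = 6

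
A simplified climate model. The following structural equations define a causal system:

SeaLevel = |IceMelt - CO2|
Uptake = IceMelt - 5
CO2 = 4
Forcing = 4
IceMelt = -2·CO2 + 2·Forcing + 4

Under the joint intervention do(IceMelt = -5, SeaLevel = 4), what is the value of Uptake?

Setting IceMelt = -5, SeaLevel = 4 by intervention discards those variables' equations.
Uptake = IceMelt - 5  [with IceMelt=-5]  = -10

-10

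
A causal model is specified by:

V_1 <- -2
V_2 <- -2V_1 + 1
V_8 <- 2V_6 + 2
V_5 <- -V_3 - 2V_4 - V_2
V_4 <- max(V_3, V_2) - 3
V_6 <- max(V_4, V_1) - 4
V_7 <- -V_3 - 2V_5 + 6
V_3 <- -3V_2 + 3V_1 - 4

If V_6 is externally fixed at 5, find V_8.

Intervening sets V_6 = 5 and removes its equation (V_6 <- max(V_4, V_1) - 4).
V_8 = 2V_6 + 2  [with V_6=5]  = 12

12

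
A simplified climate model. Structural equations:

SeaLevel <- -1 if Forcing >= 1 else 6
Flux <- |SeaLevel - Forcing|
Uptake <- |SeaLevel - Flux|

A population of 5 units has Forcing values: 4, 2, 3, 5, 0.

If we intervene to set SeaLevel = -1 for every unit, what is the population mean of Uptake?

4.8

Every unit gets SeaLevel=-1 under the intervention. Uptake values become 6, 4, 5, 7, 2; E[Uptake|do(SeaLevel=-1)] = 4.8.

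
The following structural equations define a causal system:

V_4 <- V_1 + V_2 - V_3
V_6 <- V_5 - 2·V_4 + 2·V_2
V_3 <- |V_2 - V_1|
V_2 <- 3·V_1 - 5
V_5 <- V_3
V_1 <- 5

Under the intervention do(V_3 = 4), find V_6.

The intervention breaks the incoming arrows to V_3: V_3 <- |V_2 - V_1| no longer applies, and V_3 = 4.
V_2 = 3·V_1 - 5  [with V_1=5]  = 10
V_4 = V_1 + V_2 - V_3  [with V_1=5, V_2=10, V_3=4]  = 11
V_5 = V_3  [with V_3=4]  = 4
V_6 = V_5 - 2·V_4 + 2·V_2  [with V_5=4, V_4=11, V_2=10]  = 2

2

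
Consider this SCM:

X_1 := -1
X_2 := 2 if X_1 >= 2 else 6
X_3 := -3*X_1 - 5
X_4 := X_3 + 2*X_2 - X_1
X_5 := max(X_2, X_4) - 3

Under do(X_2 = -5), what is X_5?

do(X_2=-5) replaces the equation X_2 := 2 if X_1 >= 2 else 6 with the constant X_2 = -5.
X_3 = -3*X_1 - 5  [with X_1=-1]  = -2
X_4 = X_3 + 2*X_2 - X_1  [with X_3=-2, X_2=-5, X_1=-1]  = -11
X_5 = max(X_2, X_4) - 3  [with X_2=-5, X_4=-11]  = -8

-8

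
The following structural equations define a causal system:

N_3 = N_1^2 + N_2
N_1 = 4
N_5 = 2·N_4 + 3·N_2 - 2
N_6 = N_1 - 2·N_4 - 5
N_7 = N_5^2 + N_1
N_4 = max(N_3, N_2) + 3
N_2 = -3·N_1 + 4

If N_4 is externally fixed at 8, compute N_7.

The intervention breaks the incoming arrows to N_4: N_4 = max(N_3, N_2) + 3 no longer applies, and N_4 = 8.
N_2 = -3·N_1 + 4  [with N_1=4]  = -8
N_5 = 2·N_4 + 3·N_2 - 2  [with N_4=8, N_2=-8]  = -10
N_7 = N_5^2 + N_1  [with N_5=-10, N_1=4]  = 104

104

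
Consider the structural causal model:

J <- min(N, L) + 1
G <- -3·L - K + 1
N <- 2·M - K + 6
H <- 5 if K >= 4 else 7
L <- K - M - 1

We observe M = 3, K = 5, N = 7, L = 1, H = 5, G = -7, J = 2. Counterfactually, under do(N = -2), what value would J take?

The intervention breaks the incoming arrows to N: N <- 2·M - K + 6 no longer applies, and N = -2.
L = K - M - 1  [with K=5, M=3]  = 1
J = min(N, L) + 1  [with N=-2, L=1]  = -1

-1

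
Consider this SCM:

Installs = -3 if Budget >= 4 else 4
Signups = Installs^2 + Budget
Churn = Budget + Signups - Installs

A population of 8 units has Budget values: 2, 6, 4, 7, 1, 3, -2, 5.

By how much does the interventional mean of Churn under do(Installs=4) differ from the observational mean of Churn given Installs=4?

4.5

do(Installs=4) breaks Installs's dependence on Budget. With Installs=4 fixed, Churn across the units is 16, 24, 20, 26, 14, 18, 8, 22, mean 18.5.
Observing Installs=4 restricts to units where Installs's equation naturally yields 4: Budget ∈ {2, 1, 3, -2}. In that subpopulation Churn = 16, 14, 18, 8, mean 14.
Difference = 18.5 − 14 = 4.5.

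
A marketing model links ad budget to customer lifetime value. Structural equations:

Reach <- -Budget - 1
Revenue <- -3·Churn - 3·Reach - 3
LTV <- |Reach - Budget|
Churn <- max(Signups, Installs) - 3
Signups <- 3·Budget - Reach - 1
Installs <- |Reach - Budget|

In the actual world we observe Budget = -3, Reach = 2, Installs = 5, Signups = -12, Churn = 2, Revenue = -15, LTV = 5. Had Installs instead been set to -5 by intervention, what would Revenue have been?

15

The intervention breaks the incoming arrows to Installs: Installs <- |Reach - Budget| no longer applies, and Installs = -5.
Reach = -Budget - 1  [with Budget=-3]  = 2
Signups = 3·Budget - Reach - 1  [with Budget=-3, Reach=2]  = -12
Churn = max(Signups, Installs) - 3  [with Signups=-12, Installs=-5]  = -8
Revenue = -3·Churn - 3·Reach - 3  [with Churn=-8, Reach=2]  = 15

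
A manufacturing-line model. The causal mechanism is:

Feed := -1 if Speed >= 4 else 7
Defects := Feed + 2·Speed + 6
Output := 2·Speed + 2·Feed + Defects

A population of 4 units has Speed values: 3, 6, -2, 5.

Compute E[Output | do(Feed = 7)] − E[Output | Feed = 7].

Every unit gets Feed=7 under the intervention. Output values become 39, 51, 19, 47; E[Output|do(Feed=7)] = 39.
E[Output|Feed=7] averages over only the 2 units with Feed=7 (Speed = 3, -2): Output = 39, 19, mean 29.
Difference = 39 − 29 = 10.

10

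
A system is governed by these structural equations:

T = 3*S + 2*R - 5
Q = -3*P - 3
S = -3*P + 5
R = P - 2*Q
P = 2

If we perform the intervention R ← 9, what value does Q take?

Under do(R=9), the mechanism R = P - 2*Q is discarded; R is fixed at 9.
Since Q is not a descendant of the intervened variable, it is unaffected.
Q = -3*P - 3  [with P=2]  = -9

-9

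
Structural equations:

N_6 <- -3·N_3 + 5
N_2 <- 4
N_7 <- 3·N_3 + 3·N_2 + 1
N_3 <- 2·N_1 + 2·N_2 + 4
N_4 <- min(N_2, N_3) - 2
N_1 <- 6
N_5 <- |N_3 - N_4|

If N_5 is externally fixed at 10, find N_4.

2

The intervention breaks the incoming arrows to N_5: N_5 <- |N_3 - N_4| no longer applies, and N_5 = 10.
Since N_4 is not a descendant of the intervened variable, it is unaffected.
N_3 = 2·N_1 + 2·N_2 + 4  [with N_1=6, N_2=4]  = 24
N_4 = min(N_2, N_3) - 2  [with N_2=4, N_3=24]  = 2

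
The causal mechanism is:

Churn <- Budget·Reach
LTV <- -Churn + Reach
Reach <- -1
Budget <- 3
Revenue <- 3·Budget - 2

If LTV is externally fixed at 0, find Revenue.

7

The intervention breaks the incoming arrows to LTV: LTV <- -Churn + Reach no longer applies, and LTV = 0.
Since Revenue is not a descendant of the intervened variable, it is unaffected.
Revenue = 3·Budget - 2  [with Budget=3]  = 7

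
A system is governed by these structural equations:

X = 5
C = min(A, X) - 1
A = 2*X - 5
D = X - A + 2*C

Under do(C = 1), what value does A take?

Under do(C=1), the mechanism C = min(A, X) - 1 is discarded; C is fixed at 1.
Since A is not a descendant of the intervened variable, it is unaffected.
A = 2*X - 5  [with X=5]  = 5

5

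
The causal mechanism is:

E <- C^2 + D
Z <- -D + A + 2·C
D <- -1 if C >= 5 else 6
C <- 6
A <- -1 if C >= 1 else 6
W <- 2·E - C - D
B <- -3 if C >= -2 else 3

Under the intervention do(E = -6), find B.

-3

The intervention breaks the incoming arrows to E: E <- C^2 + D no longer applies, and E = -6.
Since B is not a descendant of the intervened variable, it is unaffected.
B = -3 if C >= -2 else 3  [with C=6]  = -3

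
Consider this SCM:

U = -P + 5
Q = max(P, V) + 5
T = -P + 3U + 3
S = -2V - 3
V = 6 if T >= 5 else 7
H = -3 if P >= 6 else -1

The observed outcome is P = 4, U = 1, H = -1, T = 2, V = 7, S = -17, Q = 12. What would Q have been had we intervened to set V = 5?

Under do(V=5), the mechanism V = 6 if T >= 5 else 7 is discarded; V is fixed at 5.
Q = max(P, V) + 5  [with P=4, V=5]  = 10

10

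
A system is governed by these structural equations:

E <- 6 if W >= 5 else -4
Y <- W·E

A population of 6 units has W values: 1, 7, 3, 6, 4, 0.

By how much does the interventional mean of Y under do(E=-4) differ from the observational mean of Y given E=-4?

-6

Every unit gets E=-4 under the intervention. Y values become -4, -28, -12, -24, -16, 0; E[Y|do(E=-4)] = -14.
Conditioning on E=-4 selects the 4 unit(s) with W ∈ {1, 3, 4, 0}. Their Y values: -4, -12, -16, 0. Mean = -8.
Difference = -14 − (-8) = -6.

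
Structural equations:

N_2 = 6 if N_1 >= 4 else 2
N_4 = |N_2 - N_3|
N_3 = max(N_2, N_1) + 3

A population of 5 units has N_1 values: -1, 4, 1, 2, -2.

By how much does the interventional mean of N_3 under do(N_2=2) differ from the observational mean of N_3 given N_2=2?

0.4

Under do(N_2=2), N_2's equation is replaced by N_2=2 for every unit. Per-unit N_3: 5, 7, 5, 5, 5. Mean = 5.4.
E[N_3|N_2=2] averages over only the 4 units with N_2=2 (N_1 = -1, 1, 2, -2): N_3 = 5, 5, 5, 5, mean 5.
Difference = 5.4 − 5 = 0.4.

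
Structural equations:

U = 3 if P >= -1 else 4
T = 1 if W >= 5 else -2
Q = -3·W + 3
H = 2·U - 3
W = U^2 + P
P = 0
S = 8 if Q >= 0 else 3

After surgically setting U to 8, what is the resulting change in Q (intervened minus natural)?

-165

do(U=8) replaces the equation U = 3 if P >= -1 else 4 with the constant U = 8.
W = U^2 + P  [with U=8, P=0]  = 64
Q = -3·W + 3  [with W=64]  = -189
Without intervention: U = 3 if P >= -1 else 4  [with P=0]  = 3; W = U^2 + P  [with U=3, P=0]  = 9; Q = -3·W + 3  [with W=9]  = -24.
Change = -189 − (-24) = -165.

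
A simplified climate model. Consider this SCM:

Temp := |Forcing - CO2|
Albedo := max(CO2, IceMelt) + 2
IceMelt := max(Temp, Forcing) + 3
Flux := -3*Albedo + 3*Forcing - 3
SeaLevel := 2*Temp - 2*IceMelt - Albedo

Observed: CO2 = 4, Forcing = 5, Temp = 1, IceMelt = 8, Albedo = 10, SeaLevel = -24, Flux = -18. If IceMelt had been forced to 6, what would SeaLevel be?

-18

Under do(IceMelt=6), the mechanism IceMelt := max(Temp, Forcing) + 3 is discarded; IceMelt is fixed at 6.
Temp = |Forcing - CO2|  [with Forcing=5, CO2=4]  = 1
Albedo = max(CO2, IceMelt) + 2  [with CO2=4, IceMelt=6]  = 8
SeaLevel = 2*Temp - 2*IceMelt - Albedo  [with Temp=1, IceMelt=6, Albedo=8]  = -18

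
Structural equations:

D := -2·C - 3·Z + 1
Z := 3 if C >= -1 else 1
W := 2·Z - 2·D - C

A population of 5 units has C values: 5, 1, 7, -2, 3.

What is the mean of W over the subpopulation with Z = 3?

34

E[W|Z=3] averages over only the 4 units with Z=3 (C = 5, 1, 7, 3): W = 37, 25, 43, 31, mean 34.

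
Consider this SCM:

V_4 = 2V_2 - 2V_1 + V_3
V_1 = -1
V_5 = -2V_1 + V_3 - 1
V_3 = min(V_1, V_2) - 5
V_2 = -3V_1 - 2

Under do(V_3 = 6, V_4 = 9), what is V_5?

7

Setting V_3 = 6, V_4 = 9 by intervention discards those variables' equations.
V_5 = -2V_1 + V_3 - 1  [with V_1=-1, V_3=6]  = 7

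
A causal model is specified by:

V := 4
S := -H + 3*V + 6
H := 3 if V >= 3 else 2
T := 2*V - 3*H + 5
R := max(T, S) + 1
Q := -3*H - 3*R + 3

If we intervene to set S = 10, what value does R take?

11

Intervening sets S = 10 and removes its equation (S := -H + 3*V + 6).
H = 3 if V >= 3 else 2  [with V=4]  = 3
T = 2*V - 3*H + 5  [with V=4, H=3]  = 4
R = max(T, S) + 1  [with T=4, S=10]  = 11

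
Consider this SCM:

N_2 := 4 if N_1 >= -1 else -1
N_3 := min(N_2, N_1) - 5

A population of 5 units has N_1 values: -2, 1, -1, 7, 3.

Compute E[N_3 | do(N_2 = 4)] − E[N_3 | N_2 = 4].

Under do(N_2=4), N_2's equation is replaced by N_2=4 for every unit. Per-unit N_3: -7, -4, -6, -1, -2. Mean = -4.
E[N_3|N_2=4] averages over only the 4 units with N_2=4 (N_1 = 1, -1, 7, 3): N_3 = -4, -6, -1, -2, mean -3.25.
Difference = -4 − (-3.25) = -0.75.

-0.75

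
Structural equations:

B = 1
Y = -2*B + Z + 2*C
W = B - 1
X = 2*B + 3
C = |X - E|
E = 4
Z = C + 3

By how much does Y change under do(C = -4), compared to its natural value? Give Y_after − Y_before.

Under do(C=-4), the mechanism C = |X - E| is discarded; C is fixed at -4.
Z = C + 3  [with C=-4]  = -1
Y = -2*B + Z + 2*C  [with B=1, Z=-1, C=-4]  = -11
Without intervention: X = 2*B + 3  [with B=1]  = 5; C = |X - E|  [with X=5, E=4]  = 1; Z = C + 3  [with C=1]  = 4; Y = -2*B + Z + 2*C  [with B=1, Z=4, C=1]  = 4.
Change = -11 − 4 = -15.

-15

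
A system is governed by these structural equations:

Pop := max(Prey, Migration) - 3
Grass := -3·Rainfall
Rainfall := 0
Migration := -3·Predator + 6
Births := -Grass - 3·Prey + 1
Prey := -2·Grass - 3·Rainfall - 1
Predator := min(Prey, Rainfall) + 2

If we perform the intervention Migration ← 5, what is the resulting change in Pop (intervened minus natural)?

Intervening sets Migration = 5 and removes its equation (Migration := -3·Predator + 6).
Grass = -3·Rainfall  [with Rainfall=0]  = 0
Prey = -2·Grass - 3·Rainfall - 1  [with Grass=0, Rainfall=0]  = -1
Pop = max(Prey, Migration) - 3  [with Prey=-1, Migration=5]  = 2
Without intervention: Grass = -3·Rainfall  [with Rainfall=0]  = 0; Prey = -2·Grass - 3·Rainfall - 1  [with Grass=0, Rainfall=0]  = -1; Predator = min(Prey, Rainfall) + 2  [with Prey=-1, Rainfall=0]  = 1; Migration = -3·Predator + 6  [with Predator=1]  = 3; Pop = max(Prey, Migration) - 3  [with Prey=-1, Migration=3]  = 0.
Change = 2 − 0 = 2.

2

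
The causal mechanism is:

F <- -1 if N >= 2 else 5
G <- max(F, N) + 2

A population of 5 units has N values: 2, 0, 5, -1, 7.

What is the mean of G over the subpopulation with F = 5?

Conditioning on F=5 selects the 2 unit(s) with N ∈ {0, -1}. Their G values: 7, 7. Mean = 7.

7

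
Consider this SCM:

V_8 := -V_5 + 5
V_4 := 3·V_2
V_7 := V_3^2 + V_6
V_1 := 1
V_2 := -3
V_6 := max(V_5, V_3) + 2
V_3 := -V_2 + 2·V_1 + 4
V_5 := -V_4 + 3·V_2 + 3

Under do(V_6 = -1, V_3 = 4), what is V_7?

15

Under do(V_6 = -1, V_3 = 4), each intervened variable's structural equation is replaced by its fixed value.
V_7 = V_3^2 + V_6  [with V_3=4, V_6=-1]  = 15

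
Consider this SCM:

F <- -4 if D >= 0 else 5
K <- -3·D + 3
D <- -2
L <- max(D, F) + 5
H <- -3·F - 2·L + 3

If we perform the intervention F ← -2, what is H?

3

do(F=-2) replaces the equation F <- -4 if D >= 0 else 5 with the constant F = -2.
L = max(D, F) + 5  [with D=-2, F=-2]  = 3
H = -3·F - 2·L + 3  [with F=-2, L=3]  = 3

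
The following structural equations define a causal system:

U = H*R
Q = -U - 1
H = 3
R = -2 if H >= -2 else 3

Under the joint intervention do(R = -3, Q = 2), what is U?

The joint intervention fixes R = -3, Q = 2, removing each variable's own equation.
U = H*R  [with H=3, R=-3]  = -9

-9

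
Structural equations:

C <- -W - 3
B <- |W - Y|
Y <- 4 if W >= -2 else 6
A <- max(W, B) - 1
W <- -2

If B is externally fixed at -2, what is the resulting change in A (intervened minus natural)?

-8

Intervening sets B = -2 and removes its equation (B <- |W - Y|).
A = max(W, B) - 1  [with W=-2, B=-2]  = -3
Without intervention: Y = 4 if W >= -2 else 6  [with W=-2]  = 4; B = |W - Y|  [with W=-2, Y=4]  = 6; A = max(W, B) - 1  [with W=-2, B=6]  = 5.
Change = -3 − 5 = -8.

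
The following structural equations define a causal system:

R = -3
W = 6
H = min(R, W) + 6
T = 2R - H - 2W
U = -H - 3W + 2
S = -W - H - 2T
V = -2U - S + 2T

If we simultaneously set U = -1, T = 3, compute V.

Setting U = -1, T = 3 by intervention discards those variables' equations.
H = min(R, W) + 6  [with R=-3, W=6]  = 3
S = -W - H - 2T  [with W=6, H=3, T=3]  = -15
V = -2U - S + 2T  [with U=-1, S=-15, T=3]  = 23

23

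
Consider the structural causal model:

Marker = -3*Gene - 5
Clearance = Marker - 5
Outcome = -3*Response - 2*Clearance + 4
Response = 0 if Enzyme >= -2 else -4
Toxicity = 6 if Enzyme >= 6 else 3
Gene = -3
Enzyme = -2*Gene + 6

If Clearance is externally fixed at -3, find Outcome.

Intervening sets Clearance = -3 and removes its equation (Clearance = Marker - 5).
Enzyme = -2*Gene + 6  [with Gene=-3]  = 12
Response = 0 if Enzyme >= -2 else -4  [with Enzyme=12]  = 0
Outcome = -3*Response - 2*Clearance + 4  [with Response=0, Clearance=-3]  = 10

10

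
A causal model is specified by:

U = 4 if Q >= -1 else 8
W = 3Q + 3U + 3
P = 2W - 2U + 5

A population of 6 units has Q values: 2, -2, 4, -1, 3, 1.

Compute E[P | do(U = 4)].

Every unit gets U=4 under the intervention. P values become 39, 15, 51, 21, 45, 33; E[P|do(U=4)] = 34.

34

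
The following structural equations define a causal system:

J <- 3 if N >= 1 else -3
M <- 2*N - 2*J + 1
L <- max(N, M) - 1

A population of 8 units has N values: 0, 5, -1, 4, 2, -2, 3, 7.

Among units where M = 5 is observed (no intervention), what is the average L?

4

Observing M=5 restricts to units where M's equation naturally yields 5: N ∈ {5, -1}. In that subpopulation L = 4, 4, mean 4.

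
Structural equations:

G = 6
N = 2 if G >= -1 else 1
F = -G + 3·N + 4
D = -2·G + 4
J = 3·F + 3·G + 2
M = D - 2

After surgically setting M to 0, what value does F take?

4

do(M=0) replaces the equation M = D - 2 with the constant M = 0.
F is not downstream of the intervention, so its value is determined by the original equations.
N = 2 if G >= -1 else 1  [with G=6]  = 2
F = -G + 3·N + 4  [with G=6, N=2]  = 4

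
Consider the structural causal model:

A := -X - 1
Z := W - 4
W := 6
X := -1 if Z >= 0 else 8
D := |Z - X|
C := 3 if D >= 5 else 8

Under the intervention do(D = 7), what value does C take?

The intervention breaks the incoming arrows to D: D := |Z - X| no longer applies, and D = 7.
C = 3 if D >= 5 else 8  [with D=7]  = 3

3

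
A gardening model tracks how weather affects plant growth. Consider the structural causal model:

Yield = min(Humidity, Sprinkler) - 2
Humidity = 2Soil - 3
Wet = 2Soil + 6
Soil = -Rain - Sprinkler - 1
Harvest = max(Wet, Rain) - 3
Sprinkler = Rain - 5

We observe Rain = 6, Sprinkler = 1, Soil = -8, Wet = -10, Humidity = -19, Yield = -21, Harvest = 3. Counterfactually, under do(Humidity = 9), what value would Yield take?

-1

The intervention breaks the incoming arrows to Humidity: Humidity = 2Soil - 3 no longer applies, and Humidity = 9.
Sprinkler = Rain - 5  [with Rain=6]  = 1
Yield = min(Humidity, Sprinkler) - 2  [with Humidity=9, Sprinkler=1]  = -1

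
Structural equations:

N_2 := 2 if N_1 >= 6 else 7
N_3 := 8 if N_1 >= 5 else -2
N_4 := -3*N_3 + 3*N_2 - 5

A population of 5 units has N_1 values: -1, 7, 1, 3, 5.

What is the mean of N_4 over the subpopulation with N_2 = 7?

14.5

Observing N_2=7 restricts to units where N_2's equation naturally yields 7: N_1 ∈ {-1, 1, 3, 5}. In that subpopulation N_4 = 22, 22, 22, -8, mean 14.5.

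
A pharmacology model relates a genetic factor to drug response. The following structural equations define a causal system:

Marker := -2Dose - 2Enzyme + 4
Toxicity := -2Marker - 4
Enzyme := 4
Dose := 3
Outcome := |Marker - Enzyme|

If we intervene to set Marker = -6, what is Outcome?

do(Marker=-6) replaces the equation Marker := -2Dose - 2Enzyme + 4 with the constant Marker = -6.
Outcome = |Marker - Enzyme|  [with Marker=-6, Enzyme=4]  = 10

10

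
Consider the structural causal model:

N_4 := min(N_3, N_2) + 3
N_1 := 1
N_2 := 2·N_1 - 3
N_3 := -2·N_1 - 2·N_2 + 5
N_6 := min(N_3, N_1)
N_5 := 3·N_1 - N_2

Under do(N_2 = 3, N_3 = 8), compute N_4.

Setting N_2 = 3, N_3 = 8 by intervention discards those variables' equations.
N_4 = min(N_3, N_2) + 3  [with N_3=8, N_2=3]  = 6

6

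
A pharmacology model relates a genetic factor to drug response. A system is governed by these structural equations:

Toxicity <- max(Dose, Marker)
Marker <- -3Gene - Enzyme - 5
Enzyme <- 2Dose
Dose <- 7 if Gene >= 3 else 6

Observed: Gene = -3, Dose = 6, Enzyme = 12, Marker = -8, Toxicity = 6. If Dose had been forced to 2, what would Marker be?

Under do(Dose=2), the mechanism Dose <- 7 if Gene >= 3 else 6 is discarded; Dose is fixed at 2.
Enzyme = 2Dose  [with Dose=2]  = 4
Marker = -3Gene - Enzyme - 5  [with Gene=-3, Enzyme=4]  = 0

0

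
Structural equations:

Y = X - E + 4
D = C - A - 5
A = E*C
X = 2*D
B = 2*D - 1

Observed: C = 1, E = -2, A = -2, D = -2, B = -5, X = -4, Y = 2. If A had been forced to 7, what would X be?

The intervention breaks the incoming arrows to A: A = E*C no longer applies, and A = 7.
D = C - A - 5  [with C=1, A=7]  = -11
X = 2*D  [with D=-11]  = -22

-22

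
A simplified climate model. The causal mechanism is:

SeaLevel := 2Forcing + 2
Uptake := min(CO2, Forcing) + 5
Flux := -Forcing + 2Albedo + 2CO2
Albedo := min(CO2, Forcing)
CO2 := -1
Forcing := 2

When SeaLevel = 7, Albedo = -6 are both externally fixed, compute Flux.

-16

The joint intervention fixes SeaLevel = 7, Albedo = -6, removing each variable's own equation.
Flux = -Forcing + 2Albedo + 2CO2  [with Forcing=2, Albedo=-6, CO2=-1]  = -16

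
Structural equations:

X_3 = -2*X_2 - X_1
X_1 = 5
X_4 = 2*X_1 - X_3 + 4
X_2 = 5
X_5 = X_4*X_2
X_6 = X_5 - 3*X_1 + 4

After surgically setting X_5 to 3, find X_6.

-8

The intervention breaks the incoming arrows to X_5: X_5 = X_4*X_2 no longer applies, and X_5 = 3.
X_6 = X_5 - 3*X_1 + 4  [with X_5=3, X_1=5]  = -8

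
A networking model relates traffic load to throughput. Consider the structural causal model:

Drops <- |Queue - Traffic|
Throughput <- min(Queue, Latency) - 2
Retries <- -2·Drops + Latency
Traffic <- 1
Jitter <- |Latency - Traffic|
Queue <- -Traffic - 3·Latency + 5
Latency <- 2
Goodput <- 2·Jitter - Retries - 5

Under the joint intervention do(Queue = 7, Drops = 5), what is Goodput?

The joint intervention fixes Queue = 7, Drops = 5, removing each variable's own equation.
Retries = -2·Drops + Latency  [with Drops=5, Latency=2]  = -8
Jitter = |Latency - Traffic|  [with Latency=2, Traffic=1]  = 1
Goodput = 2·Jitter - Retries - 5  [with Jitter=1, Retries=-8]  = 5

5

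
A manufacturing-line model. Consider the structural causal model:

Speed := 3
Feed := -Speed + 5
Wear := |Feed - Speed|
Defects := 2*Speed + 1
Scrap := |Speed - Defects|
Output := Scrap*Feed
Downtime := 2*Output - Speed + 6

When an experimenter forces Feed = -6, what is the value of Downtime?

Under do(Feed=-6), the mechanism Feed := -Speed + 5 is discarded; Feed is fixed at -6.
Defects = 2*Speed + 1  [with Speed=3]  = 7
Scrap = |Speed - Defects|  [with Speed=3, Defects=7]  = 4
Output = Scrap*Feed  [with Scrap=4, Feed=-6]  = -24
Downtime = 2*Output - Speed + 6  [with Output=-24, Speed=3]  = -45

-45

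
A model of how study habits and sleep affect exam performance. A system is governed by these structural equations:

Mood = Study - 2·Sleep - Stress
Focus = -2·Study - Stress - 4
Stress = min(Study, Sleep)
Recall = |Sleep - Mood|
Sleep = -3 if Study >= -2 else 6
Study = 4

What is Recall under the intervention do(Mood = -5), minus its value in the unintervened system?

The intervention breaks the incoming arrows to Mood: Mood = Study - 2·Sleep - Stress no longer applies, and Mood = -5.
Sleep = -3 if Study >= -2 else 6  [with Study=4]  = -3
Recall = |Sleep - Mood|  [with Sleep=-3, Mood=-5]  = 2
Without intervention: Sleep = -3 if Study >= -2 else 6  [with Study=4]  = -3; Stress = min(Study, Sleep)  [with Study=4, Sleep=-3]  = -3; Mood = Study - 2·Sleep - Stress  [with Study=4, Sleep=-3, Stress=-3]  = 13; Recall = |Sleep - Mood|  [with Sleep=-3, Mood=13]  = 16.
Change = 2 − 16 = -14.

-14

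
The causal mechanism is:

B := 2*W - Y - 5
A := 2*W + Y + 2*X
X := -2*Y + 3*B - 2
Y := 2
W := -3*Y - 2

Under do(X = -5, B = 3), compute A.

The joint intervention fixes X = -5, B = 3, removing each variable's own equation.
W = -3*Y - 2  [with Y=2]  = -8
A = 2*W + Y + 2*X  [with W=-8, Y=2, X=-5]  = -24

-24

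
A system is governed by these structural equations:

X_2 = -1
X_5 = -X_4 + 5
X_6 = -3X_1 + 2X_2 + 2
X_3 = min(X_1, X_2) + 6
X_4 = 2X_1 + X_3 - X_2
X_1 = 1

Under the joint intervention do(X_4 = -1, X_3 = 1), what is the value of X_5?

6

The joint intervention fixes X_4 = -1, X_3 = 1, removing each variable's own equation.
X_5 = -X_4 + 5  [with X_4=-1]  = 6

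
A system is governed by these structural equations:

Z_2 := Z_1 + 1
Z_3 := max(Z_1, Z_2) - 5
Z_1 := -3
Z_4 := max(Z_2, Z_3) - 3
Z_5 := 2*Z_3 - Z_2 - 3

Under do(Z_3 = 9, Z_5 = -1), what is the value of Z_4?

6

The joint intervention fixes Z_3 = 9, Z_5 = -1, removing each variable's own equation.
Z_2 = Z_1 + 1  [with Z_1=-3]  = -2
Z_4 = max(Z_2, Z_3) - 3  [with Z_2=-2, Z_3=9]  = 6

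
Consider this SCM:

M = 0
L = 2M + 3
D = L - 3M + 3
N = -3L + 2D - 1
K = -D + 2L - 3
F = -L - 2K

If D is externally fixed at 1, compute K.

do(D=1) replaces the equation D = L - 3M + 3 with the constant D = 1.
L = 2M + 3  [with M=0]  = 3
K = -D + 2L - 3  [with D=1, L=3]  = 2

2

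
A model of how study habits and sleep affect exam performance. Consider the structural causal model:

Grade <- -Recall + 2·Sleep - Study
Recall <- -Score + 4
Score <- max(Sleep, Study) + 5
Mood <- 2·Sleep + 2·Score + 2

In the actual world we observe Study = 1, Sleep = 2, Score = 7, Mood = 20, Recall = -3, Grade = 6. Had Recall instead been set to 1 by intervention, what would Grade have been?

2

The intervention breaks the incoming arrows to Recall: Recall <- -Score + 4 no longer applies, and Recall = 1.
Grade = -Recall + 2·Sleep - Study  [with Recall=1, Sleep=2, Study=1]  = 2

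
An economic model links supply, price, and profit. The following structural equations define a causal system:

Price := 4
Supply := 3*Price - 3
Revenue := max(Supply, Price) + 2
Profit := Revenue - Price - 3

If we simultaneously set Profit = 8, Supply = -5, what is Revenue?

Setting Profit = 8, Supply = -5 by intervention discards those variables' equations.
Revenue = max(Supply, Price) + 2  [with Supply=-5, Price=4]  = 6

6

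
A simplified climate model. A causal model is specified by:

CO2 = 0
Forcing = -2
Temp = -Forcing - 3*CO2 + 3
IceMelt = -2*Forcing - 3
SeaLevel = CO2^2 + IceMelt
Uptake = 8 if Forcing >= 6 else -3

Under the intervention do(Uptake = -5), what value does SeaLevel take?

1

do(Uptake=-5) replaces the equation Uptake = 8 if Forcing >= 6 else -3 with the constant Uptake = -5.
Since SeaLevel is not a descendant of the intervened variable, it is unaffected.
IceMelt = -2*Forcing - 3  [with Forcing=-2]  = 1
SeaLevel = CO2^2 + IceMelt  [with CO2=0, IceMelt=1]  = 1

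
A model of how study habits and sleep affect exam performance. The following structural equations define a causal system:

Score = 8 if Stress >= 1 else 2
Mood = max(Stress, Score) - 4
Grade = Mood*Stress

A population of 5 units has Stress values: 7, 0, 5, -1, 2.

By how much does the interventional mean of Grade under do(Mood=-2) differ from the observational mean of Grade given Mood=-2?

Under do(Mood=-2), Mood's equation is replaced by Mood=-2 for every unit. Per-unit Grade: -14, 0, -10, 2, -4. Mean = -5.2.
Observing Mood=-2 restricts to units where Mood's equation naturally yields -2: Stress ∈ {0, -1}. In that subpopulation Grade = 0, 2, mean 1.
Difference = -5.2 − 1 = -6.2.

-6.2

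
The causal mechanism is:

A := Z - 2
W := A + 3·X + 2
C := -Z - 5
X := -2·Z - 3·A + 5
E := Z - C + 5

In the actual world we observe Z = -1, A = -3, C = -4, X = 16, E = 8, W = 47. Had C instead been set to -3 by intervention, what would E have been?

do(C=-3) replaces the equation C := -Z - 5 with the constant C = -3.
E = Z - C + 5  [with Z=-1, C=-3]  = 7

7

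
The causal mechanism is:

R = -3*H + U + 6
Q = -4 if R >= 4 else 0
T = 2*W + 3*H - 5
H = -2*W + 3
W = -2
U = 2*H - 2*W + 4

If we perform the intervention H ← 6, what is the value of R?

Under do(H=6), the mechanism H = -2*W + 3 is discarded; H is fixed at 6.
U = 2*H - 2*W + 4  [with H=6, W=-2]  = 20
R = -3*H + U + 6  [with H=6, U=20]  = 8

8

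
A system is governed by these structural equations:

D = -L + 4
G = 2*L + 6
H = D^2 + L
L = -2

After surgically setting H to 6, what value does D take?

6

Under do(H=6), the mechanism H = D^2 + L is discarded; H is fixed at 6.
Since D is not a descendant of the intervened variable, it is unaffected.
D = -L + 4  [with L=-2]  = 6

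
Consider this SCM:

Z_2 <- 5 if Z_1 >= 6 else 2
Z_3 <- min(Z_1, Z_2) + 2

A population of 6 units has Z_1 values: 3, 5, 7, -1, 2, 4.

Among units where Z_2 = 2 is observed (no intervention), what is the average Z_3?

Observing Z_2=2 restricts to units where Z_2's equation naturally yields 2: Z_1 ∈ {3, 5, -1, 2, 4}. In that subpopulation Z_3 = 4, 4, 1, 4, 4, mean 3.4.

3.4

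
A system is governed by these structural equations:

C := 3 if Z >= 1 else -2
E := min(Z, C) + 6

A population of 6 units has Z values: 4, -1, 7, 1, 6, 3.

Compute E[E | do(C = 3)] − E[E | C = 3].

The intervention sets C=3 in all 6 units regardless of Z. Recomputing E per unit gives 9, 5, 9, 7, 9, 9; average 8.
Conditioning on C=3 selects the 5 unit(s) with Z ∈ {4, 7, 1, 6, 3}. Their E values: 9, 9, 7, 9, 9. Mean = 8.6.
Difference = 8 − 8.6 = -0.6.

-0.6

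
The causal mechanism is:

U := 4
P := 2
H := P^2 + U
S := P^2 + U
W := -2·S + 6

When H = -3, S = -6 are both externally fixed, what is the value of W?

18

Setting H = -3, S = -6 by intervention discards those variables' equations.
W = -2·S + 6  [with S=-6]  = 18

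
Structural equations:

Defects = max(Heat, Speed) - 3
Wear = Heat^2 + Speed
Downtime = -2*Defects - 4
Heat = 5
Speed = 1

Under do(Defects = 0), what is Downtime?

Intervening sets Defects = 0 and removes its equation (Defects = max(Heat, Speed) - 3).
Downtime = -2*Defects - 4  [with Defects=0]  = -4

-4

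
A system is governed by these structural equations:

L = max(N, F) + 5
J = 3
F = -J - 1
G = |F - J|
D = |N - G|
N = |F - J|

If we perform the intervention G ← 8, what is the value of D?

1

Intervening sets G = 8 and removes its equation (G = |F - J|).
F = -J - 1  [with J=3]  = -4
N = |F - J|  [with F=-4, J=3]  = 7
D = |N - G|  [with N=7, G=8]  = 1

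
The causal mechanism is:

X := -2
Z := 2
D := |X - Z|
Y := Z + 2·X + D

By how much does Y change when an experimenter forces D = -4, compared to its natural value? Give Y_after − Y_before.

-8

The intervention breaks the incoming arrows to D: D := |X - Z| no longer applies, and D = -4.
Y = Z + 2·X + D  [with Z=2, X=-2, D=-4]  = -6
Without intervention: D = |X - Z|  [with X=-2, Z=2]  = 4; Y = Z + 2·X + D  [with Z=2, X=-2, D=4]  = 2.
Change = -6 − 2 = -8.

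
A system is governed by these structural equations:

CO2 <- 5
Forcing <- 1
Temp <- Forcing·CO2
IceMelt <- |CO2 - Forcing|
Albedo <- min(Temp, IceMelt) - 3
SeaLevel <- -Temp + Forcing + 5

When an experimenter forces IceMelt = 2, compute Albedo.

Intervening sets IceMelt = 2 and removes its equation (IceMelt <- |CO2 - Forcing|).
Temp = Forcing·CO2  [with Forcing=1, CO2=5]  = 5
Albedo = min(Temp, IceMelt) - 3  [with Temp=5, IceMelt=2]  = -1

-1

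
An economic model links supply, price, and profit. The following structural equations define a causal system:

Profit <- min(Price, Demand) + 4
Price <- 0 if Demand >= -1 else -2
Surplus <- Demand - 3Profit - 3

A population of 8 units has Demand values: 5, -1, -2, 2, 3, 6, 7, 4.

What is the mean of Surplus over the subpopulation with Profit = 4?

-10.5

Conditioning on Profit=4 selects the 6 unit(s) with Demand ∈ {5, 2, 3, 6, 7, 4}. Their Surplus values: -10, -13, -12, -9, -8, -11. Mean = -10.5.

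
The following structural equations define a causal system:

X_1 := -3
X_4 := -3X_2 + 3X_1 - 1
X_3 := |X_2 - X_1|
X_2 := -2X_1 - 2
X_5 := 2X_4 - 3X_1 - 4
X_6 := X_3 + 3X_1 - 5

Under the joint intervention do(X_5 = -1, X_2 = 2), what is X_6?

-9

The joint intervention fixes X_5 = -1, X_2 = 2, removing each variable's own equation.
X_3 = |X_2 - X_1|  [with X_2=2, X_1=-3]  = 5
X_6 = X_3 + 3X_1 - 5  [with X_3=5, X_1=-3]  = -9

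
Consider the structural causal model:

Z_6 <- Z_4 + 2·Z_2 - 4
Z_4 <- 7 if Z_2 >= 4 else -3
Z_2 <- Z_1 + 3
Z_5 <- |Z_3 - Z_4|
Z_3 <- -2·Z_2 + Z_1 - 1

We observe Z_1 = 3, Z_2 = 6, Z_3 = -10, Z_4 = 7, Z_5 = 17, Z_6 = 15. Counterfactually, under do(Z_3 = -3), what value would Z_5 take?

10

do(Z_3=-3) replaces the equation Z_3 <- -2·Z_2 + Z_1 - 1 with the constant Z_3 = -3.
Z_2 = Z_1 + 3  [with Z_1=3]  = 6
Z_4 = 7 if Z_2 >= 4 else -3  [with Z_2=6]  = 7
Z_5 = |Z_3 - Z_4|  [with Z_3=-3, Z_4=7]  = 10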